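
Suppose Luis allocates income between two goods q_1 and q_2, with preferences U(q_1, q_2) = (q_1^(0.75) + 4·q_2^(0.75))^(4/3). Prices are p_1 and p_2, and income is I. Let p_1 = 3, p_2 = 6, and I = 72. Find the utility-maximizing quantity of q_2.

MRS = MU_q_1/MU_q_2 = (1/4)·(q_2/q_1)^(0.25). Set equal to p_1/p_2.
Hence q_2/q_1 = (4·p_1/p_2)^(1/(0.25)), i.e. raised to the 4 power.
With the ratio pinned down, the budget gives q_1* = I/(p_1 + p_2·(q_2/q_1)) and q_2* = (q_2/q_1)·q_1*.
Numerically q_2/q_1 = 16, so q_1* = 72/(3 + 6·16) = 0.7273 and q_2* = 16·0.7273 = 11.6364.

q_2* = 11.6364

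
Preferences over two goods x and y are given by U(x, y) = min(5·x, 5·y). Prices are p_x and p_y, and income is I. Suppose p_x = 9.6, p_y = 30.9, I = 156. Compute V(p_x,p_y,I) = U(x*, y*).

Demand: x*(p_x,p_y,I) = 5·I/(5·p_x + 5·p_y), y* = 5·I/(5·p_x + 5·p_y).
Here 5·9.6 + 5·30.9 = 202.5, giving x* = 3.8519 and y* = 3.8519.
Utility at the optimum: U(3.8519, 3.8519) = 19.2593.

V = 19.2593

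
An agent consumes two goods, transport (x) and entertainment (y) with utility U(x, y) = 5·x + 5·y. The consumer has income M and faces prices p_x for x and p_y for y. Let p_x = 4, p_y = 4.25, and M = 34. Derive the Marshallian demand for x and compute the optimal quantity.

Perfect substitutes: compare marginal utility per dollar. 5/p_x vs 5/p_y → 1.25 vs 1.1765.
x gives more utility per dollar, so spend all income on x: x* = M/p_x, y* = 0.
Numerically: x* = 8.5, y* = 0.

x* = 8.5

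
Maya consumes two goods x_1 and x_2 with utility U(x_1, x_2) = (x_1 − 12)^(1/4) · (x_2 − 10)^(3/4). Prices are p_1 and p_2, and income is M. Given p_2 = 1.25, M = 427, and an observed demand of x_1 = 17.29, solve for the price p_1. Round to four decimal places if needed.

Let x_1' = x_1−12, x_2' = x_2−10. MRS = (1/3)·x_2'/x_1' = p_1/p_2.
After buying the subsistence bundle (12, 10), a share 0.25 of the remaining income goes to x_1: x_1* = 12 + 0.25·(M − 12p_1 − 10p_2)/p_1.
Set x_1* = 17.29 in the demand function and solve for p_1: p_1 = 12.5.

p_1 = 12.5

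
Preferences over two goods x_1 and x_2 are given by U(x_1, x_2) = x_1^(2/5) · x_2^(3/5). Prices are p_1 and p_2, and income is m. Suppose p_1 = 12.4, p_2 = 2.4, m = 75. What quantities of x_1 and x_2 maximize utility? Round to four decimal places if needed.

The MRS is (2/3)·x_2/x_1. Set MRS = p_1/p_2.
Rearranging, p_2·x_2 = (3/2)·p_1·x_1. Substituting into the budget gives p_1·x_1·(1 + (3/2)) = m.
Demand: x_1*(p_1,p_2,m) = 0.4·m/p_1 and x_2* = 0.6·m/p_2.
At p_1=12.4, p_2=2.4, m=75: x_1* = 0.4·75/12.4 = 2.4194, x_2* = 18.75.

x_1* = 2.4194, x_2* = 18.75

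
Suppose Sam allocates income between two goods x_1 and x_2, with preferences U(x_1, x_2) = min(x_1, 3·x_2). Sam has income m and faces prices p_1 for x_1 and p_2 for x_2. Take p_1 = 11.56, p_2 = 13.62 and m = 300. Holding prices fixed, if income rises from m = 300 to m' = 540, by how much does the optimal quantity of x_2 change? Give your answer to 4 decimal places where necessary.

With perfect complements, no substitution: consume in ratio x_1:x_2 = 3:1.
Budget: p_1·x_1 + p_2·(1/3)·x_1 = m, so (3·p_1 + p_2)·x_1 = 3·m.
Demand: x_1*(p_1,p_2,m) = 3·m/(3·p_1 + p_2), x_2* = m/(3·p_1 + p_2).
Here 3·11.56 + 13.62 = 48.3, giving x_2* = 6.2112.
At m' = 540: x_2* = 11.1801. Change: 11.1801 − 6.2112 = 4.9689.

Δx_2* = 4.9689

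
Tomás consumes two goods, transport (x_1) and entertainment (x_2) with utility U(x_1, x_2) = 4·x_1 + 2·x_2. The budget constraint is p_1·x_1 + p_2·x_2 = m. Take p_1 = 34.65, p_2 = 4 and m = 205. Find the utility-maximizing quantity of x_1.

x_1* = 0

Perfect substitutes: compare marginal utility per dollar. 4/p_1 vs 2/p_2 → 0.1154 vs 0.5.
x_2 gives more utility per dollar, so spend all income on x_2: x_2* = m/p_2, x_1* = 0.
Numerically: x_1* = 0, x_2* = 51.25.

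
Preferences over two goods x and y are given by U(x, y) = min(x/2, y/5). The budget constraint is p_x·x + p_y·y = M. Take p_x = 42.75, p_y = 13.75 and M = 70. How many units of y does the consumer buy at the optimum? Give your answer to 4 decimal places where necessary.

With perfect complements, no substitution: consume in ratio x:y = 2:5.
Budget: p_x·x + p_y·(5/2)·x = M, so (2·p_x + 5·p_y)·x = 2·M.
Demand: x*(p_x,p_y,M) = 2·M/(2·p_x + 5·p_y), y* = 5·M/(2·p_x + 5·p_y).
Here 2·42.75 + 5·13.75 = 154.25, giving y* = 2.269.

y* = 2.269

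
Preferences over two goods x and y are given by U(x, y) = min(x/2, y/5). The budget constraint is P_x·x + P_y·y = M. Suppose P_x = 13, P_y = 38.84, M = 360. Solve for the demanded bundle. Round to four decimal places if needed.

x* = 3.2698, y* = 8.1744

With perfect complements, no substitution: consume in ratio x:y = 2:5.
Budget: P_x·x + P_y·(5/2)·x = M, so (2·P_x + 5·P_y)·x = 2·M.
Demand: x*(P_x,P_y,M) = 2·M/(2·P_x + 5·P_y), y* = 5·M/(2·P_x + 5·P_y).
Here 2·13 + 5·38.84 = 220.2, giving x* = 3.2698 and y* = 8.1744.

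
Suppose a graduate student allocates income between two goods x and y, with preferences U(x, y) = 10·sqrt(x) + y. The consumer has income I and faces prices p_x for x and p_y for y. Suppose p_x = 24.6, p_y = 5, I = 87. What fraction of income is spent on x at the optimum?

share on x = 0.292

Thus x* = (5·p_y/p_x)² — independent of I — with the rest of income spent on y.
Plugging in: x* = (5·5/24.6)² = 1.0328, y* = 12.3187.
Expenditure on x: 24.6·1.0328 = 25.4065; share = 0.292.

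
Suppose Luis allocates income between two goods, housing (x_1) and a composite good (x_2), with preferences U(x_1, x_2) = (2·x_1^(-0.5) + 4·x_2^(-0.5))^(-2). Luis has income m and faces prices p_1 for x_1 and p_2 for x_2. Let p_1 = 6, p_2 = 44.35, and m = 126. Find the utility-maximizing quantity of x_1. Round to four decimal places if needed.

Substitute x_2 = (x_2/x_1)·x_1 into the budget: x_1* = m/(p_1 + p_2·(x_2/x_1)).
Numerically x_2/x_1 = 0.418336, so x_1* = 126/(6 + 44.35·0.418336) = 5.1317.

x_1* = 5.1317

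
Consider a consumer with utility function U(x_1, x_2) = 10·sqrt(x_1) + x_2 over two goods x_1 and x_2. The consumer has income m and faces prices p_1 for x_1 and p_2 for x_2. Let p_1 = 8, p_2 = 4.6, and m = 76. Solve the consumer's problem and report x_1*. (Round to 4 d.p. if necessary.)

x_1* = 8.2656

Utility is quasi-linear in x_2; the FOC for x_1 is 5/√x_1 = p_1/p_2.
Solve: √x_1 = 5·p_2/p_1, so x_1*(p_1,p_2) = (5·p_2/p_1)², and x_2* = (m − p_1·x_1*)/p_2.
Plugging in: x_1* = (5·4.6/8)² = 8.2656.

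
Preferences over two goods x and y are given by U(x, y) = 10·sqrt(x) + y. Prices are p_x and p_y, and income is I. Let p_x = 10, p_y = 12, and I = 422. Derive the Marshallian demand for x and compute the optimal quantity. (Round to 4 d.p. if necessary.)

Set MRS = p_x/p_y: 5·x^(−1/2) = p_x/p_y.
Thus x* = (5·p_y/p_x)² — independent of I — with the rest of income spent on y.
Plugging in: x* = (5·12/10)² = 36.

x* = 36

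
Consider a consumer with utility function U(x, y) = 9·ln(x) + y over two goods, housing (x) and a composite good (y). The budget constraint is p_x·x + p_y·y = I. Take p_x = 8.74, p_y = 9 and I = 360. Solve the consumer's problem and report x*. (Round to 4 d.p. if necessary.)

x* = 9.2677

MU_x = 9/x, MU_y = 1. Tangency: 9/x = p_x/p_y.
So x*(p_x,p_y) = 9·p_y/p_x, independent of income; and y* = (I − 9·p_y)/p_y.
At the given prices: x* = 9·9/8.74 = 9.2677.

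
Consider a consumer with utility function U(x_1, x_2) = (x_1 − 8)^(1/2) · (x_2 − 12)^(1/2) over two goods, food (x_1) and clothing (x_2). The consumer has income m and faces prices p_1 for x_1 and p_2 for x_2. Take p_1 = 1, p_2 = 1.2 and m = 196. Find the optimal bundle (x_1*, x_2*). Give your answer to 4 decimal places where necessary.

x_1* = 94.8, x_2* = 84.3333

Let x_1' = x_1−8, x_2' = x_2−12. MRS = x_2'/x_1' = p_1/p_2.
After buying the subsistence bundle (8, 12), a share 0.5 of the remaining income goes to x_1: x_1* = 8 + 0.5·(m − 8p_1 − 12p_2)/p_1.
Discretionary income = 196 − 8·1 − 12·1.2 = 173.6; x_1* = 8 + 0.5·173.6/1 = 94.8; x_2* = 12 + 0.5·173.6/1.2 = 84.3333.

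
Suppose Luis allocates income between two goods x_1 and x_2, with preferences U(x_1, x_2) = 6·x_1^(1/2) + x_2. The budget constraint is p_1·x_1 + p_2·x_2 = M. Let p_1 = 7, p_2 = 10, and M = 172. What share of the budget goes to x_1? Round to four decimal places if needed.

MU_x_1 = 3/√x_1, MU_x_2 = 1. Tangency: 3/√x_1 = p_1/p_2.
Thus x_1* = (3·p_2/p_1)² — independent of M — with the rest of income spent on x_2.
Plugging in: x_1* = (3·10/7)² = 18.3673, x_2* = 4.3429.
Expenditure on x_1: 7·18.3673 = 128.5714; share = 0.7475.

share on x_1 = 0.7475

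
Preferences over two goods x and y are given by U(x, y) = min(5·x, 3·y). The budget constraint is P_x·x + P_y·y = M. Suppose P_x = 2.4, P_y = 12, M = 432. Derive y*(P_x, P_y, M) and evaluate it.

With perfect complements, no substitution: consume in ratio x:y = 3:5.
Budget: P_x·x + P_y·(5/3)·x = M, so (3·P_x + 5·P_y)·x = 3·M.
Demand: x*(P_x,P_y,M) = 3·M/(3·P_x + 5·P_y), y* = 5·M/(3·P_x + 5·P_y).
Here 3·2.4 + 5·12 = 67.2, giving y* = 32.1429.

y* = 32.1429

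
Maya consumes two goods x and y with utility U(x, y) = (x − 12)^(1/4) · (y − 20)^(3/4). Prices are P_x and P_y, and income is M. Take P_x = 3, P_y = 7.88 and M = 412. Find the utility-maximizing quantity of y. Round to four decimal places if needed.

This is Cobb-Douglas in (x−12, y−20): tangency gives 0.25·P_y·(y−20) = 0.75·P_x·(x−12).
After buying the subsistence bundle (12, 20), a share 0.25 of the remaining income goes to x: x* = 12 + 0.25·(M − 12P_x − 20P_y)/P_x.
Discretionary income = 412 − 12·3 − 20·7.88 = 218.4; y* = 20 + 0.75·218.4/7.88 = 40.7868.

y* = 40.7868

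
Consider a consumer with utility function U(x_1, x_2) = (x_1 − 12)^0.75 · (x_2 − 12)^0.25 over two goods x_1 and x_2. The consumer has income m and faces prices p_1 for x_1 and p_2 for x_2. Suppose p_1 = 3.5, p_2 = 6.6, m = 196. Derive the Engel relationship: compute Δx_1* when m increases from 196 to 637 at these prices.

This is Cobb-Douglas in (x_1−12, x_2−12): tangency gives 0.75·p_2·(x_2−12) = 0.25·p_1·(x_1−12).
After buying the subsistence bundle (12, 12), a share 0.75 of the remaining income goes to x_1: x_1* = 12 + 0.75·(m − 12p_1 − 12p_2)/p_1.
Discretionary income = 196 − 12·3.5 − 12·6.6 = 74.8; x_1* = 12 + 0.75·74.8/3.5 = 28.0286.
At m' = 637: x_1* = 122.5286. Change: 122.5286 − 28.0286 = 94.5.

Δx_1* = 94.5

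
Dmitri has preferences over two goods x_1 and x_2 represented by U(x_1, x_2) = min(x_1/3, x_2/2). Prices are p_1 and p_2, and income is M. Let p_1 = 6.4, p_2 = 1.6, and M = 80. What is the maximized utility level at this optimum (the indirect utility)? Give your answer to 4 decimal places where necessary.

V = 3.5714

With perfect complements, no substitution: consume in ratio x_1:x_2 = 3:2.
Budget: p_1·x_1 + p_2·(2/3)·x_1 = M, so (3·p_1 + 2·p_2)·x_1 = 3·M.
Demand: x_1*(p_1,p_2,M) = 3·M/(3·p_1 + 2·p_2), x_2* = 2·M/(3·p_1 + 2·p_2).
Here 3·6.4 + 2·1.6 = 22.4, giving x_1* = 10.7143 and x_2* = 7.1429.
Utility at the optimum: U(10.7143, 7.1429) = 3.5714.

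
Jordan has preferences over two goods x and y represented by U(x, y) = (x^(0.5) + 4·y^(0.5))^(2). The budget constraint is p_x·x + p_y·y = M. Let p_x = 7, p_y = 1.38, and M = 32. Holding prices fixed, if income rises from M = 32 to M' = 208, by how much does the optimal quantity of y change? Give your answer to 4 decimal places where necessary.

Δy* = 125.9839

Substitute y = (y/x)·x into the budget: x* = M/(p_x + p_y·(y/x)).
Numerically y/x = 411.678219, so x* = 32/(7 + 1.38·411.678219) = 0.0556 and y* = 411.678219·0.0556 = 22.9062.
At M' = 208: y* = 148.8901. Change: 148.8901 − 22.9062 = 125.9839.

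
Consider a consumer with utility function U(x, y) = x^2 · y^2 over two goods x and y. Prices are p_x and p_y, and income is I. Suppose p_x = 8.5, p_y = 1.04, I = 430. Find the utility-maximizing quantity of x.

x* = 25.2941

Demand: x*(p_x,p_y,I) = 0.5·I/p_x and y* = 0.5·I/p_y.
At p_x=8.5, p_y=1.04, I=430: x* = 0.5·430/8.5 = 25.2941.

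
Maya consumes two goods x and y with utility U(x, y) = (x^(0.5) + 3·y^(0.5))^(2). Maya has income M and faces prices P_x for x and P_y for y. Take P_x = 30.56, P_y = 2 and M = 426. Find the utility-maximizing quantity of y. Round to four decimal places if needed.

y* = 211.4623

MU_x ∝ x^(-0.5), MU_y ∝ 3·y^(-0.5), so MRS = (1/3)·(y/x)^(0.5) = P_x/P_y.
Solve for the ratio: y/x = [3·P_x/P_y]^(2).
Substitute y = (y/x)·x into the budget: x* = M/(P_x + P_y·(y/x)).
Numerically y/x = 2101.3056, so x* = 426/(30.56 + 2·2101.3056) = 0.1006 and y* = 2101.3056·0.1006 = 211.4623.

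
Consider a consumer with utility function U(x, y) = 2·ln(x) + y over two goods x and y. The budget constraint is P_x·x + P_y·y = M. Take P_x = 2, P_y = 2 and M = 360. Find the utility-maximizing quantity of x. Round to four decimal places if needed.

Set MRS = P_x/P_y: (2/x)/1 = P_x/P_y.
So x*(P_x,P_y) = 2·P_y/P_x, independent of income; and y* = (M − 2·P_y)/P_y.
At the given prices: x* = 2·2/2 = 2.

x* = 2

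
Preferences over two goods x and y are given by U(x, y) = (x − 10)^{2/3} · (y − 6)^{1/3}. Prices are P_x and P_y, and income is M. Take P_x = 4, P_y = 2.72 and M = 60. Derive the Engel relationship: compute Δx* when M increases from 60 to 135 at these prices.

This is Cobb-Douglas in (x−10, y−6): tangency gives 2/3·P_y·(y−6) = 1/3·P_x·(x−10).
After buying the subsistence bundle (10, 6), a share 2/3 of the remaining income goes to x: x* = 10 + 2/3·(M − 10P_x − 6P_y)/P_x.
Discretionary income = 60 − 10·4 − 6·2.72 = 3.68; x* = 10 + 2/3·3.68/4 = 10.6133.
At M' = 135: x* = 23.1133. Change: 23.1133 − 10.6133 = 12.5.

Δx* = 12.5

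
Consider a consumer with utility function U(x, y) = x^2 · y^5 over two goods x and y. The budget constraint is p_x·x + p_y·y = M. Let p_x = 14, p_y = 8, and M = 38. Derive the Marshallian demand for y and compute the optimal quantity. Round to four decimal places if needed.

Tangency: MRS = (2/5)·y/x = p_x/p_y.
So 2·p_y·y = 5·p_x·x; combined with the budget, a share 2/7 of income goes to x.
Demand: x*(p_x,p_y,M) = 2/7·M/p_x and y* = 5/7·M/p_y.
At p_x=14, p_y=8, M=38: y* = 5/7·38/8 = 3.3929.

y* = 3.3929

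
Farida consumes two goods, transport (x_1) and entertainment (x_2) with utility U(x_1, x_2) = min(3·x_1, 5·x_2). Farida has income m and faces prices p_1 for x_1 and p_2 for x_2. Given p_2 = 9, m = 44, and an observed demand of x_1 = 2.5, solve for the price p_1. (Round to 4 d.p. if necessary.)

p_1 = 12.2

Leontief preferences: the optimum is at the kink where x_1/5 = x_2/3, i.e. x_2 = (3/5)·x_1.
Budget: p_1·x_1 + p_2·(3/5)·x_1 = m, so (5·p_1 + 3·p_2)·x_1 = 5·m.
Demand: x_1*(p_1,p_2,m) = 5·m/(5·p_1 + 3·p_2), x_2* = 3·m/(5·p_1 + 3·p_2).
Set x_1* = 2.5 in the demand function and solve for p_1: p_1 = 12.2.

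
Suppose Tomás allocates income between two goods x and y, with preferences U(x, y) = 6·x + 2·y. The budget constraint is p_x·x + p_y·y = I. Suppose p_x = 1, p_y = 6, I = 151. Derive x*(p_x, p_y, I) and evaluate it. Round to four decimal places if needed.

Perfect substitutes: compare marginal utility per dollar. 6/p_x vs 2/p_y → 6 vs 0.3333.
x gives more utility per dollar, so spend all income on x: x* = I/p_x, y* = 0.
Numerically: x* = 151, y* = 0.

x* = 151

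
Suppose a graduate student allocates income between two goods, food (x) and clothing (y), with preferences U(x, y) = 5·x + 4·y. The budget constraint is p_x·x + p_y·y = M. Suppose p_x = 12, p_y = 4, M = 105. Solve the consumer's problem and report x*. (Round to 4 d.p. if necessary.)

Linear utility — the consumer picks whichever good has higher MU/price: 5/12 = 0.4167 vs 4/4 = 1.
y gives more utility per dollar, so spend all income on y: y* = M/p_y, x* = 0.
Numerically: x* = 0, y* = 26.25.

x* = 0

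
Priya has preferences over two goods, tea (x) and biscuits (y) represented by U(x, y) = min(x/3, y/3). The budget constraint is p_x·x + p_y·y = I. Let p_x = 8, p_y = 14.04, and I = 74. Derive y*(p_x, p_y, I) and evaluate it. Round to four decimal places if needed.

Leontief preferences: the optimum is at the kink where x/3 = y/3, i.e. y = x.
Budget: p_x·x + p_y·x = I, so (3·p_x + 3·p_y)·x = 3·I.
Demand: x*(p_x,p_y,I) = 3·I/(3·p_x + 3·p_y), y* = 3·I/(3·p_x + 3·p_y).
Here 3·8 + 3·14.04 = 66.12, giving y* = 3.3575.

y* = 3.3575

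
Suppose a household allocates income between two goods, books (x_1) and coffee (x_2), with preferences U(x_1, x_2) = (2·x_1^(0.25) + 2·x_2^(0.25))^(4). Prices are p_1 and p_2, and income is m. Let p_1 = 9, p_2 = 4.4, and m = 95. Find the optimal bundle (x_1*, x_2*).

x_1* = 4.6513, x_2* = 12.077

MRS = MU_x_1/MU_x_2 = (x_2/x_1)^(0.75). Set equal to p_1/p_2.
Hence x_2/x_1 = (p_1/p_2)^(1/(0.75)), i.e. raised to the 4/3 power.
Substitute x_2 = (x_2/x_1)·x_1 into the budget: x_1* = m/(p_1 + p_2·(x_2/x_1)).
Numerically x_2/x_1 = 2.596489, so x_1* = 95/(9 + 4.4·2.596489) = 4.6513 and x_2* = 2.596489·4.6513 = 12.077.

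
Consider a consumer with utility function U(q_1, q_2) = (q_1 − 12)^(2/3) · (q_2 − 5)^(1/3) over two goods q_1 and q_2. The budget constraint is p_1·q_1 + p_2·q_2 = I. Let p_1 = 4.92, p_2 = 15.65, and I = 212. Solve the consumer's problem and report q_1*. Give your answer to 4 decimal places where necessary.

MRS = 2·(q_2−5)/(q_1−12). Tangency with p_1/p_2 gives q_2−5 = (1/2)·(p_1/p_2)·(q_1−12).
Substituting into the budget: q_1* = 12 + 2/3·(I − 12·p_1 − 5·p_2)/p_1, and q_2* = 5 + 1/3·(…)/p_2.
Discretionary income = 212 − 12·4.92 − 5·15.65 = 74.71; q_1* = 12 + 2/3·74.71/4.92 = 22.1233.

q_1* = 22.1233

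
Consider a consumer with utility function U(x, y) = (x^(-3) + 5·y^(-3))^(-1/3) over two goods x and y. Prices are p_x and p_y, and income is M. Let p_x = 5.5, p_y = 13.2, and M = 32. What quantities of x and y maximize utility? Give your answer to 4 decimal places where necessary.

x* = 1.4982, y* = 1.8

With the ratio pinned down, the budget gives x* = M/(p_x + p_y·(y/x)) and y* = (y/x)·x*.
Numerically y/x = 1.201406, so x* = 32/(5.5 + 13.2·1.201406) = 1.4982 and y* = 1.201406·1.4982 = 1.8.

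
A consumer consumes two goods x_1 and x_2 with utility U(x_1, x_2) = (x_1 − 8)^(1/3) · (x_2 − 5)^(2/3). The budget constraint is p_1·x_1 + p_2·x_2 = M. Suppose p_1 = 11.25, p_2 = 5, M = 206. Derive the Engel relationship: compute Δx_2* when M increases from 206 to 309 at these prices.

MRS = (1/2)·(x_2−5)/(x_1−8). Tangency with p_1/p_2 gives x_2−5 = 2·(p_1/p_2)·(x_1−8).
Substituting into the budget: x_1* = 8 + 1/3·(M − 8·p_1 − 5·p_2)/p_1, and x_2* = 5 + 2/3·(…)/p_2.
Discretionary income = 206 − 8·11.25 − 5·5 = 91; x_2* = 5 + 2/3·91/5 = 17.1333.
At M' = 309: x_2* = 30.8667. Change: 30.8667 − 17.1333 = 13.7333.

Δx_2* = 13.7333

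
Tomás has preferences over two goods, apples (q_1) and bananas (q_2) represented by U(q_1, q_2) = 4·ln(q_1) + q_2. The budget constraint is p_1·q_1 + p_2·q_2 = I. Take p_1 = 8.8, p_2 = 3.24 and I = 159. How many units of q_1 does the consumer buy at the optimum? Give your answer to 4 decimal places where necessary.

Set MRS = p_1/p_2: (4/q_1)/1 = p_1/p_2.
So q_1*(p_1,p_2) = 4·p_2/p_1, independent of income; and q_2* = (I − 4·p_2)/p_2.
At the given prices: q_1* = 4·3.24/8.8 = 1.4727.

q_1* = 1.4727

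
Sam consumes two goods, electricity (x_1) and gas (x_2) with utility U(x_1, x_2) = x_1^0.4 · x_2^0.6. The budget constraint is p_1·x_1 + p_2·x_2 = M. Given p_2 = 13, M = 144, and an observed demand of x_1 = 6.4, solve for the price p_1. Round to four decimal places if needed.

Tangency: MRS = (2/3)·x_2/x_1 = p_1/p_2.
So 0.4·p_2·x_2 = 0.6·p_1·x_1; combined with the budget, a share 0.4 of income goes to x_1.
Demand: x_1*(p_1,p_2,M) = 0.4·M/p_1 and x_2* = 0.6·M/p_2.
Set x_1* = 6.4 in the demand function and solve for p_1: p_1 = 9.

p_1 = 9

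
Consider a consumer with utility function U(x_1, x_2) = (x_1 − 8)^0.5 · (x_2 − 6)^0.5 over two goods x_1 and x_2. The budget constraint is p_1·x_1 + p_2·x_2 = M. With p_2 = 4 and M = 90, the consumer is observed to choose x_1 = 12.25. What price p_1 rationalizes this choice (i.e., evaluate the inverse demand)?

p_1 = 4

Let x_1' = x_1−8, x_2' = x_2−6. MRS = x_2'/x_1' = p_1/p_2.
Substituting into the budget: x_1* = 8 + 0.5·(M − 8·p_1 − 6·p_2)/p_1, and x_2* = 6 + 0.5·(…)/p_2.
Set x_1* = 12.25 in the demand function and solve for p_1: p_1 = 4.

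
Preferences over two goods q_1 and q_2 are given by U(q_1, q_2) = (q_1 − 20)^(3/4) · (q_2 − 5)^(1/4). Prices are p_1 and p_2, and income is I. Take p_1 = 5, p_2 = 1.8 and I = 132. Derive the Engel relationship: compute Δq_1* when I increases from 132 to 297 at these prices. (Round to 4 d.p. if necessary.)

Δq_1* = 24.75

Let q_1' = q_1−20, q_2' = q_2−5. MRS = 3·q_2'/q_1' = p_1/p_2.
Substituting into the budget: q_1* = 20 + 0.75·(I − 20·p_1 − 5·p_2)/p_1, and q_2* = 5 + 0.25·(…)/p_2.
Discretionary income = 132 − 20·5 − 5·1.8 = 23; q_1* = 20 + 0.75·23/5 = 23.45.
At I' = 297: q_1* = 48.2. Change: 48.2 − 23.45 = 24.75.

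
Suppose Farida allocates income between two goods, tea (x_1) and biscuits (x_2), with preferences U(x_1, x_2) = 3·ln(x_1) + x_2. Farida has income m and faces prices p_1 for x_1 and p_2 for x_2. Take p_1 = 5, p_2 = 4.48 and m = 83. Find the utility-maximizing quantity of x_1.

x_1* = 2.688

MU_x_1 = 3/x_1, MU_x_2 = 1. Tangency: 3/x_1 = p_1/p_2.
So x_1*(p_1,p_2) = 3·p_2/p_1, independent of income; and x_2* = (m − 3·p_2)/p_2.
At the given prices: x_1* = 3·4.48/5 = 2.688.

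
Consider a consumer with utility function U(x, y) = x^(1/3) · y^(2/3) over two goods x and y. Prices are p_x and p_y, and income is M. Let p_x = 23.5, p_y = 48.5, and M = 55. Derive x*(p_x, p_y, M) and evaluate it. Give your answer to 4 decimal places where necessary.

x* = 0.7801

The MRS is (1/2)·y/x. Set MRS = p_x/p_y.
Rearranging, p_y·y = 2·p_x·x. Substituting into the budget gives p_x·x·(1 + 2) = M.
Demand: x*(p_x,p_y,M) = 1/3·M/p_x and y* = 2/3·M/p_y.
At p_x=23.5, p_y=48.5, M=55: x* = 1/3·55/23.5 = 0.7801.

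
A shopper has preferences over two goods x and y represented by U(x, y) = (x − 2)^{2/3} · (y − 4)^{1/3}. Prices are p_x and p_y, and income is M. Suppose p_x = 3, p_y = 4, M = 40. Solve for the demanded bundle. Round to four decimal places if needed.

x* = 6, y* = 5.5

This is Cobb-Douglas in (x−2, y−4): tangency gives 2/3·p_y·(y−4) = 1/3·p_x·(x−2).
After buying the subsistence bundle (2, 4), a share 2/3 of the remaining income goes to x: x* = 2 + 2/3·(M − 2p_x − 4p_y)/p_x.
Discretionary income = 40 − 2·3 − 4·4 = 18; x* = 2 + 2/3·18/3 = 6; y* = 4 + 1/3·18/4 = 5.5.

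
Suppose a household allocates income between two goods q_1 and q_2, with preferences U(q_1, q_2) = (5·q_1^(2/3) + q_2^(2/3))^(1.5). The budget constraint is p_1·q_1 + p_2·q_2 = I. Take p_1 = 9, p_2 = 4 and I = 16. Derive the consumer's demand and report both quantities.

q_1* = 1.7086, q_2* = 0.1557

MRS = MU_q_1/MU_q_2 = 5·(q_2/q_1)^(1/3). Set equal to p_1/p_2.
Solve for the ratio: q_2/q_1 = [(1/5)·p_1/p_2]^(3).
With the ratio pinned down, the budget gives q_1* = I/(p_1 + p_2·(q_2/q_1)) and q_2* = (q_2/q_1)·q_1*.
Numerically q_2/q_1 = 0.091125, so q_1* = 16/(9 + 4·0.091125) = 1.7086 and q_2* = 0.091125·1.7086 = 0.1557.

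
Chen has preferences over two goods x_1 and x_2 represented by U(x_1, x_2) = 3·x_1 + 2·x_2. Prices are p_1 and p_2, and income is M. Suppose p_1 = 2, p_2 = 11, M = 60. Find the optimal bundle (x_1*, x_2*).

x_1* = 30, x_2* = 0

Perfect substitutes: compare marginal utility per dollar. 3/p_1 vs 2/p_2 → 1.5 vs 0.1818.
x_1 gives more utility per dollar, so spend all income on x_1: x_1* = M/p_1, x_2* = 0.
Numerically: x_1* = 30, x_2* = 0.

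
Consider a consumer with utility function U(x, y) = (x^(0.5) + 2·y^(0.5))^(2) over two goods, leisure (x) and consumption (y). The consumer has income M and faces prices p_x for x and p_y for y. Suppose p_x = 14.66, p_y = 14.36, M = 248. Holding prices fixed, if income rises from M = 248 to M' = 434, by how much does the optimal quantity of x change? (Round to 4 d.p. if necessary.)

MRS = MU_x/MU_y = (1/2)·(y/x)^(0.5). Set equal to p_x/p_y.
Solve for the ratio: y/x = [2·p_x/p_y]^(2).
With the ratio pinned down, the budget gives x* = M/(p_x + p_y·(y/x)) and y* = (y/x)·x*.
Numerically y/x = 4.168877, so x* = 248/(14.66 + 14.36·4.168877) = 3.3277.
At M' = 434: x* = 5.8235. Change: 5.8235 − 3.3277 = 2.4958.

Δx* = 2.4958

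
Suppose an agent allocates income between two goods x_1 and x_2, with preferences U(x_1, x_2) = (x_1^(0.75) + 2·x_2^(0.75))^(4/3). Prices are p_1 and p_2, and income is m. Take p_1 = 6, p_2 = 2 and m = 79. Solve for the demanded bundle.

x_1* = 0.0304, x_2* = 39.4088

MU_x_1 ∝ x_1^(-0.25), MU_x_2 ∝ 2·x_2^(-0.25), so MRS = (1/2)·(x_2/x_1)^(0.25) = p_1/p_2.
Solve for the ratio: x_2/x_1 = [2·p_1/p_2]^(4).
Substitute x_2 = (x_2/x_1)·x_1 into the budget: x_1* = m/(p_1 + p_2·(x_2/x_1)).
Numerically x_2/x_1 = 1296, so x_1* = 79/(6 + 2·1296) = 0.0304 and x_2* = 1296·0.0304 = 39.4088.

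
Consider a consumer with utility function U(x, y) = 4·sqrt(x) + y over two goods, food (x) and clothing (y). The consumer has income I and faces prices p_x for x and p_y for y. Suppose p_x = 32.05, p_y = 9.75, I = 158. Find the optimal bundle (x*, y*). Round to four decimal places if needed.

Thus x* = (2·p_y/p_x)² — independent of I — with the rest of income spent on y.
Plugging in: x* = (2·9.75/32.05)² = 0.3702, y* = 14.9883.

x* = 0.3702, y* = 14.9883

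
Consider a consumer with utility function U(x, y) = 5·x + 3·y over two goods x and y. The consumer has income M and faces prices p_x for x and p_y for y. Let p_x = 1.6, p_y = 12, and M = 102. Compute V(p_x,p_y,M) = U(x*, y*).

Numerically: x* = 63.75, y* = 0.
Utility at the optimum: U(63.75, 0) = 318.75.

V = 318.75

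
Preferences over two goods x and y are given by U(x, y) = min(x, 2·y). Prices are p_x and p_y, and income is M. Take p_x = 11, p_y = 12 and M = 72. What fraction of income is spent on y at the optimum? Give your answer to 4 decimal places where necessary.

Here 2·11 + 12 = 34, giving x* = 4.2353 and y* = 2.1176.
Expenditure on y: 12·2.1176 = 25.4118; share = 0.3529.

share on y = 0.3529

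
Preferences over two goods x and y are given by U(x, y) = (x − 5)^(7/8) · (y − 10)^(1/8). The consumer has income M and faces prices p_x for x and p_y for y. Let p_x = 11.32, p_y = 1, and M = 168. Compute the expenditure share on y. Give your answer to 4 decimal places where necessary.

share on y = 0.135

After buying the subsistence bundle (5, 10), a share 0.875 of the remaining income goes to x: x* = 5 + 0.875·(M − 5p_x − 10p_y)/p_x.
Discretionary income = 168 − 5·11.32 − 10·1 = 101.4; x* = 5 + 0.875·101.4/11.32 = 12.8379; y* = 10 + 0.125·101.4/1 = 22.675.
Expenditure on y: 1·22.675 = 22.675; share = 0.135.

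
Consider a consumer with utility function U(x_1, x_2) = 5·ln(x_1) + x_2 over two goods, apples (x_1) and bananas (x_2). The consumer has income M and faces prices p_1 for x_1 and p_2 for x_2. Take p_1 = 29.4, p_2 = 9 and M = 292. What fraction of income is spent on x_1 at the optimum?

So x_1*(p_1,p_2) = 5·p_2/p_1, independent of income; and x_2* = (M − 5·p_2)/p_2.
At the given prices: x_1* = 5·9/29.4 = 1.5306, and x_2* = 27.4444.
Expenditure on x_1: 29.4·1.5306 = 45; share = 0.1541.

share on x_1 = 0.1541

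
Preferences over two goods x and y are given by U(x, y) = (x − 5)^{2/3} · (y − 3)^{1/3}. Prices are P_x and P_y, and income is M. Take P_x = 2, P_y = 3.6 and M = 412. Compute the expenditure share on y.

share on y = 0.3427

This is Cobb-Douglas in (x−5, y−3): tangency gives 2/3·P_y·(y−3) = 1/3·P_x·(x−5).
After buying the subsistence bundle (5, 3), a share 2/3 of the remaining income goes to x: x* = 5 + 2/3·(M − 5P_x − 3P_y)/P_x.
Discretionary income = 412 − 5·2 − 3·3.6 = 391.2; x* = 5 + 2/3·391.2/2 = 135.4; y* = 3 + 1/3·391.2/3.6 = 39.2222.
Expenditure on y: 3.6·39.2222 = 141.2; share = 0.3427.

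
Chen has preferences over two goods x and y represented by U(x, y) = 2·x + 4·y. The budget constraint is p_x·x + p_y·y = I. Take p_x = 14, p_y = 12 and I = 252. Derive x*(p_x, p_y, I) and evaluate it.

Numerically: x* = 0, y* = 21.

x* = 0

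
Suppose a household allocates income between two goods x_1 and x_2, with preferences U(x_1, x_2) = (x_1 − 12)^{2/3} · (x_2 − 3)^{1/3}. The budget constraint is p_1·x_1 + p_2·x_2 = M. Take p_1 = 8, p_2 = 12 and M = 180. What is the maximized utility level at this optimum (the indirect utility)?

V = 2.7734

After buying the subsistence bundle (12, 3), a share 2/3 of the remaining income goes to x_1: x_1* = 12 + 2/3·(M − 12p_1 − 3p_2)/p_1.
Discretionary income = 180 − 12·8 − 3·12 = 48; x_1* = 12 + 2/3·48/8 = 16; x_2* = 3 + 1/3·48/12 = 4.3333.
Utility at the optimum: U(16, 4.3333) = 2.7734.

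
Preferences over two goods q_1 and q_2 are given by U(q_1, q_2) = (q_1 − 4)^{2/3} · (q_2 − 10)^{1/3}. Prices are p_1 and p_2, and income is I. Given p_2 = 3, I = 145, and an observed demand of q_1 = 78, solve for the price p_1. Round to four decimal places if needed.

p_1 = 1

MRS = 2·(q_2−10)/(q_1−4). Tangency with p_1/p_2 gives q_2−10 = (1/2)·(p_1/p_2)·(q_1−4).
After buying the subsistence bundle (4, 10), a share 2/3 of the remaining income goes to q_1: q_1* = 4 + 2/3·(I − 4p_1 − 10p_2)/p_1.
Set q_1* = 78 in the demand function and solve for p_1: p_1 = 1.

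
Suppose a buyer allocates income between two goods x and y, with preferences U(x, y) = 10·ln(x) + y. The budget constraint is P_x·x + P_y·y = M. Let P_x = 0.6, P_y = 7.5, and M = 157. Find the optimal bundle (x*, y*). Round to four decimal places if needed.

Set MRS = P_x/P_y: (10/x)/1 = P_x/P_y.
So x*(P_x,P_y) = 10·P_y/P_x, independent of income; and y* = (M − 10·P_y)/P_y.
At the given prices: x* = 10·7.5/0.6 = 125, and y* = 10.9333.

x* = 125, y* = 10.9333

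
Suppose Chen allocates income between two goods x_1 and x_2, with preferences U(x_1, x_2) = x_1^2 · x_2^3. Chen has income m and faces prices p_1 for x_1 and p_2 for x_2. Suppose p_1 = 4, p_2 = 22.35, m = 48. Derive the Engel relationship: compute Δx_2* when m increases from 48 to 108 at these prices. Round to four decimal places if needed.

The MRS is (2/3)·x_2/x_1. Set MRS = p_1/p_2.
Rearranging, p_2·x_2 = (3/2)·p_1·x_1. Substituting into the budget gives p_1·x_1·(1 + (3/2)) = m.
Demand: x_1*(p_1,p_2,m) = 0.4·m/p_1 and x_2* = 0.6·m/p_2.
At p_1=4, p_2=22.35, m=48: x_2* = 0.6·48/22.35 = 1.2886.
At m' = 108: x_2* = 2.8993. Change: 2.8993 − 1.2886 = 1.6107.

Δx_2* = 1.6107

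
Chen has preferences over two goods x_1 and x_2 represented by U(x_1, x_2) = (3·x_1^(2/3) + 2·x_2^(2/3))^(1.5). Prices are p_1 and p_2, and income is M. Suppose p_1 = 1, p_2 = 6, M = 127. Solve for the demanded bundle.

x_1* = 125.9633, x_2* = 0.1728

From the CES first-order condition, (3/2)·(x_2/x_1)^(1/3) = p_1/p_2.
Hence x_2/x_1 = ((2/3)·p_1/p_2)^(1/(1/3)), i.e. raised to the 3 power.
Substitute x_2 = (x_2/x_1)·x_1 into the budget: x_1* = M/(p_1 + p_2·(x_2/x_1)).
Numerically x_2/x_1 = 0.001372, so x_1* = 127/(1 + 6·0.001372) = 125.9633 and x_2* = 0.001372·125.9633 = 0.1728.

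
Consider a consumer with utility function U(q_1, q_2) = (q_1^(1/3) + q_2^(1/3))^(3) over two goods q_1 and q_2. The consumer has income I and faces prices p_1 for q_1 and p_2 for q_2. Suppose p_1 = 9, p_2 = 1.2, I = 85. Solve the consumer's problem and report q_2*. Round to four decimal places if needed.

q_2* = 51.8869

MU_q_1 ∝ q_1^(-2/3), MU_q_2 ∝ q_2^(-2/3), so MRS = (q_2/q_1)^(2/3) = p_1/p_2.
Solve for the ratio: q_2/q_1 = [p_1/p_2]^(1.5).
With the ratio pinned down, the budget gives q_1* = I/(p_1 + p_2·(q_2/q_1)) and q_2* = (q_2/q_1)·q_1*.
Numerically q_2/q_1 = 20.539596, so q_1* = 85/(9 + 1.2·20.539596) = 2.5262 and q_2* = 20.539596·2.5262 = 51.8869.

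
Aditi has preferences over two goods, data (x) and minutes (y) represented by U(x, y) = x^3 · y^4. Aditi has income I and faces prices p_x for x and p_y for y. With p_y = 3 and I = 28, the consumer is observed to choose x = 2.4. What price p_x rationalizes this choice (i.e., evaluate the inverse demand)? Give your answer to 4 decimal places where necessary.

Tangency: MRS = (3/4)·y/x = p_x/p_y.
So 3·p_y·y = 4·p_x·x; combined with the budget, a share 3/7 of income goes to x.
Demand: x*(p_x,p_y,I) = 3/7·I/p_x and y* = 4/7·I/p_y.
Set x* = 2.4 in the demand function and solve for p_x: p_x = 5.

p_x = 5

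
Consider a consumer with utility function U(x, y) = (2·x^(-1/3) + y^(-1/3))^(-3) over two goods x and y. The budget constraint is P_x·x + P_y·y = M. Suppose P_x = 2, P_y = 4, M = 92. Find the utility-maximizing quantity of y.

From the CES first-order condition, 2·(y/x)^(4/3) = P_x/P_y.
Solve for the ratio: y/x = [(1/2)·P_x/P_y]^(0.75).
With the ratio pinned down, the budget gives x* = M/(P_x + P_y·(y/x)) and y* = (y/x)·x*.
Numerically y/x = 0.353553, so x* = 92/(2 + 4·0.353553) = 26.9462 and y* = 0.353553·26.9462 = 9.5269.

y* = 9.5269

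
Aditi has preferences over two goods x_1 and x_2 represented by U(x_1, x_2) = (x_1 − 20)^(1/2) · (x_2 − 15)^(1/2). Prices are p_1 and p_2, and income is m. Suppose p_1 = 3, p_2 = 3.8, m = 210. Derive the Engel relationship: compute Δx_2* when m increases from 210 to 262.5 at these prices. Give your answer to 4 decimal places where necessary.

Δx_2* = 6.9079

MRS = (x_2−15)/(x_1−20). Tangency with p_1/p_2 gives x_2−15 = (p_1/p_2)·(x_1−20).
Substituting into the budget: x_1* = 20 + 0.5·(m − 20·p_1 − 15·p_2)/p_1, and x_2* = 15 + 0.5·(…)/p_2.
Discretionary income = 210 − 20·3 − 15·3.8 = 93; x_2* = 15 + 0.5·93/3.8 = 27.2368.
At m' = 262.5: x_2* = 34.1447. Change: 34.1447 − 27.2368 = 6.9079.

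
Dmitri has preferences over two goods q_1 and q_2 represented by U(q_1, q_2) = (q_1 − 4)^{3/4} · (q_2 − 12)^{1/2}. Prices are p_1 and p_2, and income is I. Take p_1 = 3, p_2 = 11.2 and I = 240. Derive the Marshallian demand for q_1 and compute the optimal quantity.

Substituting into the budget: q_1* = 4 + 0.6·(I − 4·p_1 − 12·p_2)/p_1, and q_2* = 12 + 0.4·(…)/p_2.
Discretionary income = 240 − 4·3 − 12·11.2 = 93.6; q_1* = 4 + 0.6·93.6/3 = 22.72.

q_1* = 22.72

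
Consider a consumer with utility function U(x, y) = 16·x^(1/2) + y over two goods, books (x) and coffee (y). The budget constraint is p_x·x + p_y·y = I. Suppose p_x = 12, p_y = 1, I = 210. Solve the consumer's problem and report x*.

x* = 0.4444

Utility is quasi-linear in y; the FOC for x is 8/√x = p_x/p_y.
Thus x* = (8·p_y/p_x)² — independent of I — with the rest of income spent on y.
Plugging in: x* = (8·1/12)² = 0.4444.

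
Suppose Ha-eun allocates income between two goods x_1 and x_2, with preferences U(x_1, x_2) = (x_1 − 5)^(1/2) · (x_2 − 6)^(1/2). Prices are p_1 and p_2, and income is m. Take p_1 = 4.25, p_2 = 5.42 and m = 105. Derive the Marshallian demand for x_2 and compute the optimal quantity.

Let x_1' = x_1−5, x_2' = x_2−6. MRS = x_2'/x_1' = p_1/p_2.
Substituting into the budget: x_1* = 5 + 0.5·(m − 5·p_1 − 6·p_2)/p_1, and x_2* = 6 + 0.5·(…)/p_2.
Discretionary income = 105 − 5·4.25 − 6·5.42 = 51.23; x_2* = 6 + 0.5·51.23/5.42 = 10.726.

x_2* = 10.726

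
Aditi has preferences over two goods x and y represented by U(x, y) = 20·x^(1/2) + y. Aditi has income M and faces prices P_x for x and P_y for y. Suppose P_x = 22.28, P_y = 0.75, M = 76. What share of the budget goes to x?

share on x = 0.0332

Set MRS = P_x/P_y: 10·x^(−1/2) = P_x/P_y.
Thus x* = (10·P_y/P_x)² — independent of M — with the rest of income spent on y.
Plugging in: x* = (10·0.75/22.28)² = 0.1133, y* = 97.9671.
Expenditure on x: 22.28·0.1133 = 2.5247; share = 0.0332.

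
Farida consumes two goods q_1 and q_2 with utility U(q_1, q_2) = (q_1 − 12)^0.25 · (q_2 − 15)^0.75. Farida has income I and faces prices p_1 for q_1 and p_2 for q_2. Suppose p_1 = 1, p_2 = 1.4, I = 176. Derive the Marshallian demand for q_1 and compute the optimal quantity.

q_1* = 47.75

MRS = (1/3)·(q_2−15)/(q_1−12). Tangency with p_1/p_2 gives q_2−15 = 3·(p_1/p_2)·(q_1−12).
Substituting into the budget: q_1* = 12 + 0.25·(I − 12·p_1 − 15·p_2)/p_1, and q_2* = 15 + 0.75·(…)/p_2.
Discretionary income = 176 − 12·1 − 15·1.4 = 143; q_1* = 12 + 0.25·143/1 = 47.75.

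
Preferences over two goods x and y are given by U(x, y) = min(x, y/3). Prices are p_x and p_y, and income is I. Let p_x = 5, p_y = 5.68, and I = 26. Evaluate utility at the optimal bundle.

V = 1.1797

Leontief preferences: the optimum is at the kink where x/1 = y/3, i.e. y = 3·x.
Budget: p_x·x + p_y·3·x = I, so (p_x + 3·p_y)·x = I.
Demand: x*(p_x,p_y,I) = I/(p_x + 3·p_y), y* = 3·I/(p_x + 3·p_y).
Here 5 + 3·5.68 = 22.04, giving x* = 1.1797 and y* = 3.539.
Utility at the optimum: U(1.1797, 3.539) = 1.1797.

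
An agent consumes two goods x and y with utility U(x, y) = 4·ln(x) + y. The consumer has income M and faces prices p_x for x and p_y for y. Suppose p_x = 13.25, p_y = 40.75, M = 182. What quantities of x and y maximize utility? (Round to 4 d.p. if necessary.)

x* = 12.3019, y* = 0.4663

Set MRS = p_x/p_y: (4/x)/1 = p_x/p_y.
So x*(p_x,p_y) = 4·p_y/p_x, independent of income; and y* = (M − 4·p_y)/p_y.
At the given prices: x* = 4·40.75/13.25 = 12.3019, and y* = 0.4663.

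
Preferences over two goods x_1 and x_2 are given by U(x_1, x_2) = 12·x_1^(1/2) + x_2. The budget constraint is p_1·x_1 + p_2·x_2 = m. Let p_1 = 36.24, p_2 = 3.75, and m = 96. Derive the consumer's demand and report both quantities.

MU_x_1 = 6/√x_1, MU_x_2 = 1. Tangency: 6/√x_1 = p_1/p_2.
Thus x_1* = (6·p_2/p_1)² — independent of m — with the rest of income spent on x_2.
Plugging in: x_1* = (6·3.75/36.24)² = 0.3855, x_2* = 21.8748.

x_1* = 0.3855, x_2* = 21.8748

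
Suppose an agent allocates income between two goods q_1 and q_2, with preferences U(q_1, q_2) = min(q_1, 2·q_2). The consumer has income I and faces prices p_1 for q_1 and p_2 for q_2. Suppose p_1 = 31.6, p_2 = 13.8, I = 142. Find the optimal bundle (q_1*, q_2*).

With perfect complements, no substitution: consume in ratio q_1:q_2 = 2:1.
Budget: p_1·q_1 + p_2·(1/2)·q_1 = I, so (2·p_1 + p_2)·q_1 = 2·I.
Demand: q_1*(p_1,p_2,I) = 2·I/(2·p_1 + p_2), q_2* = I/(2·p_1 + p_2).
Here 2·31.6 + 13.8 = 77, giving q_1* = 3.6883 and q_2* = 1.8442.

q_1* = 3.6883, q_2* = 1.8442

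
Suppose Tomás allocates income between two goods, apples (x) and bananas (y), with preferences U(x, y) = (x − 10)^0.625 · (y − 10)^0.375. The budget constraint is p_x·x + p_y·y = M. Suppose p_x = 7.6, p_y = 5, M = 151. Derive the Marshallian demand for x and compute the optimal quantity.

MRS = (5/3)·(y−10)/(x−10). Tangency with p_x/p_y gives y−10 = (3/5)·(p_x/p_y)·(x−10).
After buying the subsistence bundle (10, 10), a share 0.625 of the remaining income goes to x: x* = 10 + 0.625·(M − 10p_x − 10p_y)/p_x.
Discretionary income = 151 − 10·7.6 − 10·5 = 25; x* = 10 + 0.625·25/7.6 = 12.0559.

x* = 12.0559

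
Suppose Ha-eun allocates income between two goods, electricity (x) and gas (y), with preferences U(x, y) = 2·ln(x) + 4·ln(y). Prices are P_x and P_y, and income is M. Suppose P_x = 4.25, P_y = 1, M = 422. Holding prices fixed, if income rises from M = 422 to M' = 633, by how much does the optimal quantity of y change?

Δy* = 140.6667

MU_x/MU_y = (2·y)/(4·x); tangency sets this equal to P_x/P_y.
So 2·P_y·y = 4·P_x·x; combined with the budget, a share 1/3 of income goes to x.
Demand: x*(P_x,P_y,M) = 1/3·M/P_x and y* = 2/3·M/P_y.
At P_x=4.25, P_y=1, M=422: y* = 2/3·422/1 = 281.3333.
At M' = 633: y* = 422. Change: 422 − 281.3333 = 140.6667.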